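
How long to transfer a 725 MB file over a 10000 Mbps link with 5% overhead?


Effective throughput = 10000 * (1 - 5/100) = 9500 Mbps
File size in Mb = 725 * 8 = 5800 Mb
Time = 5800 / 9500
Time = 0.6105 seconds


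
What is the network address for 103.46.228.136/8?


IP:   01100111.00101110.11100100.10001000
Mask: 11111111.00000000.00000000.00000000
AND operation:
Net:  01100111.00000000.00000000.00000000
Network: 103.0.0.0/8


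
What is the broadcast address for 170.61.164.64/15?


Network: 170.60.0.0/15
Host bits = 17
Set all host bits to 1:
Broadcast: 170.61.255.255


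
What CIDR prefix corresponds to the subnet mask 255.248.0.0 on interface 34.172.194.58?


Binary: 11111111.11111000.00000000.00000000
Count leading 1s
Prefix: /13


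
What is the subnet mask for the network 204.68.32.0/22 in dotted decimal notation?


/22 means 22 network bits, 10 host bits
Binary: 11111111111111111111110000000000
Mask: 255.255.252.0


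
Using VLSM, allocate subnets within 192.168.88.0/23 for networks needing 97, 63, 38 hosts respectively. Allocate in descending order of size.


97 hosts -> /25 (126 usable): 192.168.88.0/25
63 hosts -> /25 (126 usable): 192.168.88.128/25
38 hosts -> /26 (62 usable): 192.168.89.0/26
Allocation: 192.168.88.0/25 (97 hosts, 126 usable); 192.168.88.128/25 (63 hosts, 126 usable); 192.168.89.0/26 (38 hosts, 62 usable)


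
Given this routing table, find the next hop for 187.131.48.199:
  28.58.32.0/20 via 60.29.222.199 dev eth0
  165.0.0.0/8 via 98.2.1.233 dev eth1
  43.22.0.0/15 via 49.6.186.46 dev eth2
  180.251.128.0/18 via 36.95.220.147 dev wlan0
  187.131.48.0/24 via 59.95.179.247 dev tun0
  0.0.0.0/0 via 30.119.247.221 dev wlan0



Longest prefix match for 187.131.48.199:
  /20 28.58.32.0: no
  /8 165.0.0.0: no
  /15 43.22.0.0: no
  /18 180.251.128.0: no
  /24 187.131.48.0: MATCH
  /0 0.0.0.0: MATCH
Selected: next-hop 59.95.179.247 via tun0 (matched /24)


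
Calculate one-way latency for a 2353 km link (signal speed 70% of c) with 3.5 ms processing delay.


Speed = 0.7 * 3e5 km/s = 210000 km/s
Propagation delay = 2353 / 210000 = 0.0112 s = 11.2048 ms
Processing delay = 3.5 ms
Total one-way latency = 14.7048 ms


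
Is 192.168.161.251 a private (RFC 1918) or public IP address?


RFC 1918 private ranges:
  10.0.0.0/8 (10.0.0.0 - 10.255.255.255)
  172.16.0.0/12 (172.16.0.0 - 172.31.255.255)
  192.168.0.0/16 (192.168.0.0 - 192.168.255.255)
Private (in 192.168.0.0/16)


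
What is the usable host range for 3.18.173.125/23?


Network: 3.18.172.0
Broadcast: 3.18.173.255
First usable = network + 1
Last usable = broadcast - 1
Range: 3.18.172.1 to 3.18.173.254


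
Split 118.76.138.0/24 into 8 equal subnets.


New prefix = 24 + 3 = 27
Each subnet has 32 addresses
  118.76.138.0/27
  118.76.138.32/27
  118.76.138.64/27
  118.76.138.96/27
  118.76.138.128/27
  118.76.138.160/27
  118.76.138.192/27
  118.76.138.224/27
Subnets: 118.76.138.0/27, 118.76.138.32/27, 118.76.138.64/27, 118.76.138.96/27, 118.76.138.128/27, 118.76.138.160/27, 118.76.138.192/27, 118.76.138.224/27


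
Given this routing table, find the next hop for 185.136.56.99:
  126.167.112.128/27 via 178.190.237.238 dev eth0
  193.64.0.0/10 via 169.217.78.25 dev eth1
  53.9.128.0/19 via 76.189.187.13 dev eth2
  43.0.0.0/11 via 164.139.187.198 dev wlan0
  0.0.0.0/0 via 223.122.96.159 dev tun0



Longest prefix match for 185.136.56.99:
  /27 126.167.112.128: no
  /10 193.64.0.0: no
  /19 53.9.128.0: no
  /11 43.0.0.0: no
  /0 0.0.0.0: MATCH
Selected: next-hop 223.122.96.159 via tun0 (matched /0)


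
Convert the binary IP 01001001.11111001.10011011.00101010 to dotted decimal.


01001001 = 73
11111001 = 249
10011011 = 155
00101010 = 42
IP: 73.249.155.42


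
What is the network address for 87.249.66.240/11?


IP:   01010111.11111001.01000010.11110000
Mask: 11111111.11100000.00000000.00000000
AND operation:
Net:  01010111.11100000.00000000.00000000
Network: 87.224.0.0/11


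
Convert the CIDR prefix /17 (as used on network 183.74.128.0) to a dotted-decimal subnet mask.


/17 means 17 network bits, 15 host bits
Binary: 11111111111111111000000000000000
Mask: 255.255.128.0


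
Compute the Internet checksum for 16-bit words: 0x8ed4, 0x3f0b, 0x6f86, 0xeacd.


Sum all words (with carry folding):
+ 0x8ed4 = 0x8ed4
+ 0x3f0b = 0xcddf
+ 0x6f86 = 0x3d66
+ 0xeacd = 0x2834
One's complement: ~0x2834
Checksum = 0xd7cb


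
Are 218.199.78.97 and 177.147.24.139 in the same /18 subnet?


Mask: 255.255.192.0
218.199.78.97 AND mask = 218.199.64.0
177.147.24.139 AND mask = 177.147.0.0
No, different subnets (218.199.64.0 vs 177.147.0.0)


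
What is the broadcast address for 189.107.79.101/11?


Network: 189.96.0.0/11
Host bits = 21
Set all host bits to 1:
Broadcast: 189.127.255.255


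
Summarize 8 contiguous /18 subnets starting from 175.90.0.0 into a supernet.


Original prefix: /18
Number of subnets: 8 = 2^3
New prefix = 18 - 3 = 15
Supernet: 175.90.0.0/15


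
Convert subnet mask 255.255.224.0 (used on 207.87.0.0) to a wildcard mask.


Subnet mask: 255.255.224.0
Wildcard = 255.255.255.255 - subnet mask
255 - 255 = 0
255 - 255 = 0
255 - 224 = 31
255 - 0 = 255
Wildcard: 0.0.31.255


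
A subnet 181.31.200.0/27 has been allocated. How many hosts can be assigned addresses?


Host bits = 32 - 27 = 5
Total addresses = 2^5 = 32
Usable = total - 2 (network and broadcast)
Usable hosts: 30


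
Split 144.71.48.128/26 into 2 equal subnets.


New prefix = 26 + 1 = 27
Each subnet has 32 addresses
  144.71.48.128/27
  144.71.48.160/27
Subnets: 144.71.48.128/27, 144.71.48.160/27


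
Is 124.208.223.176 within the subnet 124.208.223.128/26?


Subnet network: 124.208.223.128
Test IP AND mask: 124.208.223.128
Yes, 124.208.223.176 is in 124.208.223.128/26


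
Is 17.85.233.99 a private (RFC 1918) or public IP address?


RFC 1918 private ranges:
  10.0.0.0/8 (10.0.0.0 - 10.255.255.255)
  172.16.0.0/12 (172.16.0.0 - 172.31.255.255)
  192.168.0.0/16 (192.168.0.0 - 192.168.255.255)
Public (not in any RFC 1918 range)


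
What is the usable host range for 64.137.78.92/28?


Network: 64.137.78.80
Broadcast: 64.137.78.95
First usable = network + 1
Last usable = broadcast - 1
Range: 64.137.78.81 to 64.137.78.94


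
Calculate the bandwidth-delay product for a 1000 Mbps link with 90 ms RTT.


BDP = bandwidth * RTT
= 1000 Mbps * 90 ms
= 1000 * 1e6 * 90 / 1000 bits
= 90000000 bits
= 11250000 bytes
= 10986.3281 KB
BDP = 90000000 bits (11250000 bytes)


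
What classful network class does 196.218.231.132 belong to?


First octet: 196
Binary: 11000100
110xxxxx -> Class C (192-223)
Class C, default mask 255.255.255.0 (/24)


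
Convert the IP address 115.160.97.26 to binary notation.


115 = 01110011
160 = 10100000
97 = 01100001
26 = 00011010
Binary: 01110011.10100000.01100001.00011010


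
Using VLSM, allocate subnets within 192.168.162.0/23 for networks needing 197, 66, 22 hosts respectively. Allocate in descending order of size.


197 hosts -> /24 (254 usable): 192.168.162.0/24
66 hosts -> /25 (126 usable): 192.168.163.0/25
22 hosts -> /27 (30 usable): 192.168.163.128/27
Allocation: 192.168.162.0/24 (197 hosts, 254 usable); 192.168.163.0/25 (66 hosts, 126 usable); 192.168.163.128/27 (22 hosts, 30 usable)


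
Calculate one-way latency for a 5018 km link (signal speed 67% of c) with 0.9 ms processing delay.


Speed = 0.67 * 3e5 km/s = 201000 km/s
Propagation delay = 5018 / 201000 = 0.025 s = 24.9652 ms
Processing delay = 0.9 ms
Total one-way latency = 25.8652 ms


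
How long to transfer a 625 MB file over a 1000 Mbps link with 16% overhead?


Effective throughput = 1000 * (1 - 16/100) = 840 Mbps
File size in Mb = 625 * 8 = 5000 Mb
Time = 5000 / 840
Time = 5.9524 seconds


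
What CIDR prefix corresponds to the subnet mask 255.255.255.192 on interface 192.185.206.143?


Binary: 11111111.11111111.11111111.11000000
Count leading 1s
Prefix: /26


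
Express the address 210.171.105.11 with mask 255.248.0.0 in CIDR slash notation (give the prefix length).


Binary: 11111111.11111000.00000000.00000000
Count leading 1s
Prefix: /13


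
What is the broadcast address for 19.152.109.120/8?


Network: 19.0.0.0/8
Host bits = 24
Set all host bits to 1:
Broadcast: 19.255.255.255


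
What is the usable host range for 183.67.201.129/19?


Network: 183.67.192.0
Broadcast: 183.67.223.255
First usable = network + 1
Last usable = broadcast - 1
Range: 183.67.192.1 to 183.67.223.254


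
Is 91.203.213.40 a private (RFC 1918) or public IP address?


RFC 1918 private ranges:
  10.0.0.0/8 (10.0.0.0 - 10.255.255.255)
  172.16.0.0/12 (172.16.0.0 - 172.31.255.255)
  192.168.0.0/16 (192.168.0.0 - 192.168.255.255)
Public (not in any RFC 1918 range)


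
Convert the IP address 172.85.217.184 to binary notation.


172 = 10101100
85 = 01010101
217 = 11011001
184 = 10111000
Binary: 10101100.01010101.11011001.10111000


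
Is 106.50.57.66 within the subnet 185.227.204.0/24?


Subnet network: 185.227.204.0
Test IP AND mask: 106.50.57.0
No, 106.50.57.66 is not in 185.227.204.0/24


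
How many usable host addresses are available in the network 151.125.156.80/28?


Host bits = 32 - 28 = 4
Total addresses = 2^4 = 16
Usable = total - 2 (network and broadcast)
Usable hosts: 14


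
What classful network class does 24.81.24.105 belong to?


First octet: 24
Binary: 00011000
0xxxxxxx -> Class A (1-126)
Class A, default mask 255.0.0.0 (/8)


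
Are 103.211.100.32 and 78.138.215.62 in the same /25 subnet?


Mask: 255.255.255.128
103.211.100.32 AND mask = 103.211.100.0
78.138.215.62 AND mask = 78.138.215.0
No, different subnets (103.211.100.0 vs 78.138.215.0)


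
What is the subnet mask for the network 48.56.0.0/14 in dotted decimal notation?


/14 means 14 network bits, 18 host bits
Binary: 11111111111111000000000000000000
Mask: 255.252.0.0


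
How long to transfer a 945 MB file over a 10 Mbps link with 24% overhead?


Effective throughput = 10 * (1 - 24/100) = 7.6 Mbps
File size in Mb = 945 * 8 = 7560 Mb
Time = 7560 / 7.6
Time = 994.7368 seconds


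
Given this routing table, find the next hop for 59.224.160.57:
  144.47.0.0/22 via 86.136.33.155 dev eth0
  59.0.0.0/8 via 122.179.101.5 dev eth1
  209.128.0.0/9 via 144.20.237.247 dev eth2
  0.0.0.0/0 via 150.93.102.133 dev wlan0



Longest prefix match for 59.224.160.57:
  /22 144.47.0.0: no
  /8 59.0.0.0: MATCH
  /9 209.128.0.0: no
  /0 0.0.0.0: MATCH
Selected: next-hop 122.179.101.5 via eth1 (matched /8)


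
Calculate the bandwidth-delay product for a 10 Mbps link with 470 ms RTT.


BDP = bandwidth * RTT
= 10 Mbps * 470 ms
= 10 * 1e6 * 470 / 1000 bits
= 4700000 bits
= 587500 bytes
= 573.7305 KB
BDP = 4700000 bits (587500 bytes)


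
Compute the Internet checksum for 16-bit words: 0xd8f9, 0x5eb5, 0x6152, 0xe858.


Sum all words (with carry folding):
+ 0xd8f9 = 0xd8f9
+ 0x5eb5 = 0x37af
+ 0x6152 = 0x9901
+ 0xe858 = 0x815a
One's complement: ~0x815a
Checksum = 0x7ea5


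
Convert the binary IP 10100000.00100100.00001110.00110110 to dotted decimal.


10100000 = 160
00100100 = 36
00001110 = 14
00110110 = 54
IP: 160.36.14.54


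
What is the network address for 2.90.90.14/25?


IP:   00000010.01011010.01011010.00001110
Mask: 11111111.11111111.11111111.10000000
AND operation:
Net:  00000010.01011010.01011010.00000000
Network: 2.90.90.0/25


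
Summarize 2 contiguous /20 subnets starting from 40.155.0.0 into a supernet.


Original prefix: /20
Number of subnets: 2 = 2^1
New prefix = 20 - 1 = 19
Supernet: 40.155.0.0/19


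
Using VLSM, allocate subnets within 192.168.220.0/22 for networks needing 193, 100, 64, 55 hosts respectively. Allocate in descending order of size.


193 hosts -> /24 (254 usable): 192.168.220.0/24
100 hosts -> /25 (126 usable): 192.168.221.0/25
64 hosts -> /25 (126 usable): 192.168.221.128/25
55 hosts -> /26 (62 usable): 192.168.222.0/26
Allocation: 192.168.220.0/24 (193 hosts, 254 usable); 192.168.221.0/25 (100 hosts, 126 usable); 192.168.221.128/25 (64 hosts, 126 usable); 192.168.222.0/26 (55 hosts, 62 usable)


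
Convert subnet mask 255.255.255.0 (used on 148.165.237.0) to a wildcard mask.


Subnet mask: 255.255.255.0
Wildcard = 255.255.255.255 - subnet mask
255 - 255 = 0
255 - 255 = 0
255 - 255 = 0
255 - 0 = 255
Wildcard: 0.0.0.255


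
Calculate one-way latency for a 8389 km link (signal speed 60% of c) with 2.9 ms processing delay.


Speed = 0.6 * 3e5 km/s = 180000 km/s
Propagation delay = 8389 / 180000 = 0.0466 s = 46.6056 ms
Processing delay = 2.9 ms
Total one-way latency = 49.5056 ms


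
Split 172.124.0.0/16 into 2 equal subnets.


New prefix = 16 + 1 = 17
Each subnet has 32768 addresses
  172.124.0.0/17
  172.124.128.0/17
Subnets: 172.124.0.0/17, 172.124.128.0/17


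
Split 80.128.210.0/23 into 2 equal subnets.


New prefix = 23 + 1 = 24
Each subnet has 256 addresses
  80.128.210.0/24
  80.128.211.0/24
Subnets: 80.128.210.0/24, 80.128.211.0/24


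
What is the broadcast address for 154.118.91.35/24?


Network: 154.118.91.0/24
Host bits = 8
Set all host bits to 1:
Broadcast: 154.118.91.255


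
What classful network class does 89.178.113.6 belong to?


First octet: 89
Binary: 01011001
0xxxxxxx -> Class A (1-126)
Class A, default mask 255.0.0.0 (/8)


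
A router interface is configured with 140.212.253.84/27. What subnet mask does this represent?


/27 means 27 network bits, 5 host bits
Binary: 11111111111111111111111111100000
Mask: 255.255.255.224


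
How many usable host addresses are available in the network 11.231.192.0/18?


Host bits = 32 - 18 = 14
Total addresses = 2^14 = 16384
Usable = total - 2 (network and broadcast)
Usable hosts: 16382


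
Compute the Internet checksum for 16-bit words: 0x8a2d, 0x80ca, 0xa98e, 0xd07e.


Sum all words (with carry folding):
+ 0x8a2d = 0x8a2d
+ 0x80ca = 0x0af8
+ 0xa98e = 0xb486
+ 0xd07e = 0x8505
One's complement: ~0x8505
Checksum = 0x7afa


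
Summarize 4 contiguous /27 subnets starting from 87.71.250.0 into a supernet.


Original prefix: /27
Number of subnets: 4 = 2^2
New prefix = 27 - 2 = 25
Supernet: 87.71.250.0/25


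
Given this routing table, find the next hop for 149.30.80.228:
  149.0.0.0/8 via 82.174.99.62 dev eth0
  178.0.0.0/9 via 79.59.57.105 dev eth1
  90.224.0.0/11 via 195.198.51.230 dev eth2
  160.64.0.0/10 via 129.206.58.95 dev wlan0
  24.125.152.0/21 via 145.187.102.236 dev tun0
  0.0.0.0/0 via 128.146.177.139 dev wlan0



Longest prefix match for 149.30.80.228:
  /8 149.0.0.0: MATCH
  /9 178.0.0.0: no
  /11 90.224.0.0: no
  /10 160.64.0.0: no
  /21 24.125.152.0: no
  /0 0.0.0.0: MATCH
Selected: next-hop 82.174.99.62 via eth0 (matched /8)


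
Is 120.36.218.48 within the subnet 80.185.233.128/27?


Subnet network: 80.185.233.128
Test IP AND mask: 120.36.218.32
No, 120.36.218.48 is not in 80.185.233.128/27


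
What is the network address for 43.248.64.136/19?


IP:   00101011.11111000.01000000.10001000
Mask: 11111111.11111111.11100000.00000000
AND operation:
Net:  00101011.11111000.01000000.00000000
Network: 43.248.64.0/19


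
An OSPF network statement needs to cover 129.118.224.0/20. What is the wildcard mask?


Subnet mask: 255.255.240.0
Wildcard = 255.255.255.255 - subnet mask
255 - 255 = 0
255 - 255 = 0
255 - 240 = 15
255 - 0 = 255
Wildcard: 0.0.15.255


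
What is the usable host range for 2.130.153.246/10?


Network: 2.128.0.0
Broadcast: 2.191.255.255
First usable = network + 1
Last usable = broadcast - 1
Range: 2.128.0.1 to 2.191.255.254


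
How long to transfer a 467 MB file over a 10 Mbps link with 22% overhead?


Effective throughput = 10 * (1 - 22/100) = 7.8 Mbps
File size in Mb = 467 * 8 = 3736 Mb
Time = 3736 / 7.8
Time = 478.9744 seconds


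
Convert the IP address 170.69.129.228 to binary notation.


170 = 10101010
69 = 01000101
129 = 10000001
228 = 11100100
Binary: 10101010.01000101.10000001.11100100


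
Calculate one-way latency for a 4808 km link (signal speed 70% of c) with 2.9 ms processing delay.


Speed = 0.7 * 3e5 km/s = 210000 km/s
Propagation delay = 4808 / 210000 = 0.0229 s = 22.8952 ms
Processing delay = 2.9 ms
Total one-way latency = 25.7952 ms


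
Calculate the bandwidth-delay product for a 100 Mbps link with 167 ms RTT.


BDP = bandwidth * RTT
= 100 Mbps * 167 ms
= 100 * 1e6 * 167 / 1000 bits
= 16700000 bits
= 2087500 bytes
= 2038.5742 KB
BDP = 16700000 bits (2087500 bytes)


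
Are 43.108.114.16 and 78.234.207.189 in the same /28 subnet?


Mask: 255.255.255.240
43.108.114.16 AND mask = 43.108.114.16
78.234.207.189 AND mask = 78.234.207.176
No, different subnets (43.108.114.16 vs 78.234.207.176)


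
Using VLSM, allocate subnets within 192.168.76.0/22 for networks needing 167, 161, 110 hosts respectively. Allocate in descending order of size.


167 hosts -> /24 (254 usable): 192.168.76.0/24
161 hosts -> /24 (254 usable): 192.168.77.0/24
110 hosts -> /25 (126 usable): 192.168.78.0/25
Allocation: 192.168.76.0/24 (167 hosts, 254 usable); 192.168.77.0/24 (161 hosts, 254 usable); 192.168.78.0/25 (110 hosts, 126 usable)


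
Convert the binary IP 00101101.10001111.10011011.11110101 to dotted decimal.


00101101 = 45
10001111 = 143
10011011 = 155
11110101 = 245
IP: 45.143.155.245


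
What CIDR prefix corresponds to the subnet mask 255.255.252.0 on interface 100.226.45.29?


Binary: 11111111.11111111.11111100.00000000
Count leading 1s
Prefix: /22


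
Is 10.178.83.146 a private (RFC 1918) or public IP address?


RFC 1918 private ranges:
  10.0.0.0/8 (10.0.0.0 - 10.255.255.255)
  172.16.0.0/12 (172.16.0.0 - 172.31.255.255)
  192.168.0.0/16 (192.168.0.0 - 192.168.255.255)
Private (in 10.0.0.0/8)


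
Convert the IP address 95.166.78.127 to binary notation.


95 = 01011111
166 = 10100110
78 = 01001110
127 = 01111111
Binary: 01011111.10100110.01001110.01111111


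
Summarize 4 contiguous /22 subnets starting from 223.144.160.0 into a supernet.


Original prefix: /22
Number of subnets: 4 = 2^2
New prefix = 22 - 2 = 20
Supernet: 223.144.160.0/20


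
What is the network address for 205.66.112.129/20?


IP:   11001101.01000010.01110000.10000001
Mask: 11111111.11111111.11110000.00000000
AND operation:
Net:  11001101.01000010.01110000.00000000
Network: 205.66.112.0/20


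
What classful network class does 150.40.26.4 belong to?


First octet: 150
Binary: 10010110
10xxxxxx -> Class B (128-191)
Class B, default mask 255.255.0.0 (/16)


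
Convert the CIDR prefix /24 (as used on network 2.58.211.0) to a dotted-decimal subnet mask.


/24 means 24 network bits, 8 host bits
Binary: 11111111111111111111111100000000
Mask: 255.255.255.0


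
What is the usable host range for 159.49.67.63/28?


Network: 159.49.67.48
Broadcast: 159.49.67.63
First usable = network + 1
Last usable = broadcast - 1
Range: 159.49.67.49 to 159.49.67.62


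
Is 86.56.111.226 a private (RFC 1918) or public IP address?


RFC 1918 private ranges:
  10.0.0.0/8 (10.0.0.0 - 10.255.255.255)
  172.16.0.0/12 (172.16.0.0 - 172.31.255.255)
  192.168.0.0/16 (192.168.0.0 - 192.168.255.255)
Public (not in any RFC 1918 range)


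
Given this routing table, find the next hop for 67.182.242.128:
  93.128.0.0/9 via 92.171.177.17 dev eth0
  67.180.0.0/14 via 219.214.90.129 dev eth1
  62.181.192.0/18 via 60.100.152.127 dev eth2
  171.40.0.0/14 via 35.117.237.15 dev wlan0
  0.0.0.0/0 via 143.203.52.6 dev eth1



Longest prefix match for 67.182.242.128:
  /9 93.128.0.0: no
  /14 67.180.0.0: MATCH
  /18 62.181.192.0: no
  /14 171.40.0.0: no
  /0 0.0.0.0: MATCH
Selected: next-hop 219.214.90.129 via eth1 (matched /14)


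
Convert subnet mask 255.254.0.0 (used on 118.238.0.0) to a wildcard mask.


Subnet mask: 255.254.0.0
Wildcard = 255.255.255.255 - subnet mask
255 - 255 = 0
255 - 254 = 1
255 - 0 = 255
255 - 0 = 255
Wildcard: 0.1.255.255


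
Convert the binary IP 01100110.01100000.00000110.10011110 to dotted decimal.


01100110 = 102
01100000 = 96
00000110 = 6
10011110 = 158
IP: 102.96.6.158


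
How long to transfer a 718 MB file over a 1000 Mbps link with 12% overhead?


Effective throughput = 1000 * (1 - 12/100) = 880 Mbps
File size in Mb = 718 * 8 = 5744 Mb
Time = 5744 / 880
Time = 6.5273 seconds


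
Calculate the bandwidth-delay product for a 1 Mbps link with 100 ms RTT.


BDP = bandwidth * RTT
= 1 Mbps * 100 ms
= 1 * 1e6 * 100 / 1000 bits
= 100000 bits
= 12500 bytes
= 12.207 KB
BDP = 100000 bits (12500 bytes)


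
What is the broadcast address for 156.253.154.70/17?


Network: 156.253.128.0/17
Host bits = 15
Set all host bits to 1:
Broadcast: 156.253.255.255


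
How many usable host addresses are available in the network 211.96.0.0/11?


Host bits = 32 - 11 = 21
Total addresses = 2^21 = 2097152
Usable = total - 2 (network and broadcast)
Usable hosts: 2097150


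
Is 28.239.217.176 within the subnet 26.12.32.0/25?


Subnet network: 26.12.32.0
Test IP AND mask: 28.239.217.128
No, 28.239.217.176 is not in 26.12.32.0/25


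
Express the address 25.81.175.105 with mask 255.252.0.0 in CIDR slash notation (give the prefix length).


Binary: 11111111.11111100.00000000.00000000
Count leading 1s
Prefix: /14


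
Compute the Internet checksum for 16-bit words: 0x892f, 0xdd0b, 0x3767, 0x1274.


Sum all words (with carry folding):
+ 0x892f = 0x892f
+ 0xdd0b = 0x663b
+ 0x3767 = 0x9da2
+ 0x1274 = 0xb016
One's complement: ~0xb016
Checksum = 0x4fe9


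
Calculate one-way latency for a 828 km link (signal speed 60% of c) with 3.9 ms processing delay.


Speed = 0.6 * 3e5 km/s = 180000 km/s
Propagation delay = 828 / 180000 = 0.0046 s = 4.6 ms
Processing delay = 3.9 ms
Total one-way latency = 8.5 ms


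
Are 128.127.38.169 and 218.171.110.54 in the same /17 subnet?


Mask: 255.255.128.0
128.127.38.169 AND mask = 128.127.0.0
218.171.110.54 AND mask = 218.171.0.0
No, different subnets (128.127.0.0 vs 218.171.0.0)


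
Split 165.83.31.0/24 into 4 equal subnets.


New prefix = 24 + 2 = 26
Each subnet has 64 addresses
  165.83.31.0/26
  165.83.31.64/26
  165.83.31.128/26
  165.83.31.192/26
Subnets: 165.83.31.0/26, 165.83.31.64/26, 165.83.31.128/26, 165.83.31.192/26


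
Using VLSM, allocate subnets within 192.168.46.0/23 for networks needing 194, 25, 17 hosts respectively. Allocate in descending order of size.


194 hosts -> /24 (254 usable): 192.168.46.0/24
25 hosts -> /27 (30 usable): 192.168.47.0/27
17 hosts -> /27 (30 usable): 192.168.47.32/27
Allocation: 192.168.46.0/24 (194 hosts, 254 usable); 192.168.47.0/27 (25 hosts, 30 usable); 192.168.47.32/27 (17 hosts, 30 usable)


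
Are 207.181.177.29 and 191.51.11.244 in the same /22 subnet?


Mask: 255.255.252.0
207.181.177.29 AND mask = 207.181.176.0
191.51.11.244 AND mask = 191.51.8.0
No, different subnets (207.181.176.0 vs 191.51.8.0)


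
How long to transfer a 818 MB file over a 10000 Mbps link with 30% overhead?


Effective throughput = 10000 * (1 - 30/100) = 7000 Mbps
File size in Mb = 818 * 8 = 6544 Mb
Time = 6544 / 7000
Time = 0.9349 seconds


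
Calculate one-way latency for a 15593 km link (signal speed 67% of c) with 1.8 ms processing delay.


Speed = 0.67 * 3e5 km/s = 201000 km/s
Propagation delay = 15593 / 201000 = 0.0776 s = 77.5771 ms
Processing delay = 1.8 ms
Total one-way latency = 79.3771 ms


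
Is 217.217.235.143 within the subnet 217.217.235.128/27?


Subnet network: 217.217.235.128
Test IP AND mask: 217.217.235.128
Yes, 217.217.235.143 is in 217.217.235.128/27


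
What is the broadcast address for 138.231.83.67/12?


Network: 138.224.0.0/12
Host bits = 20
Set all host bits to 1:
Broadcast: 138.239.255.255


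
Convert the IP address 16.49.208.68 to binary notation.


16 = 00010000
49 = 00110001
208 = 11010000
68 = 01000100
Binary: 00010000.00110001.11010000.01000100


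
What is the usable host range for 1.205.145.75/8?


Network: 1.0.0.0
Broadcast: 1.255.255.255
First usable = network + 1
Last usable = broadcast - 1
Range: 1.0.0.1 to 1.255.255.254


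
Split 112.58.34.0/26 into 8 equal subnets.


New prefix = 26 + 3 = 29
Each subnet has 8 addresses
  112.58.34.0/29
  112.58.34.8/29
  112.58.34.16/29
  112.58.34.24/29
  112.58.34.32/29
  112.58.34.40/29
  112.58.34.48/29
  112.58.34.56/29
Subnets: 112.58.34.0/29, 112.58.34.8/29, 112.58.34.16/29, 112.58.34.24/29, 112.58.34.32/29, 112.58.34.40/29, 112.58.34.48/29, 112.58.34.56/29


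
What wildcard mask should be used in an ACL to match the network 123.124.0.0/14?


Subnet mask: 255.252.0.0
Wildcard = 255.255.255.255 - subnet mask
255 - 255 = 0
255 - 252 = 3
255 - 0 = 255
255 - 0 = 255
Wildcard: 0.3.255.255


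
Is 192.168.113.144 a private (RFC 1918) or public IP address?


RFC 1918 private ranges:
  10.0.0.0/8 (10.0.0.0 - 10.255.255.255)
  172.16.0.0/12 (172.16.0.0 - 172.31.255.255)
  192.168.0.0/16 (192.168.0.0 - 192.168.255.255)
Private (in 192.168.0.0/16)


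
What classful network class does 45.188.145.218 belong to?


First octet: 45
Binary: 00101101
0xxxxxxx -> Class A (1-126)
Class A, default mask 255.0.0.0 (/8)


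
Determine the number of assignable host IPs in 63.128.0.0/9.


Host bits = 32 - 9 = 23
Total addresses = 2^23 = 8388608
Usable = total - 2 (network and broadcast)
Usable hosts: 8388606


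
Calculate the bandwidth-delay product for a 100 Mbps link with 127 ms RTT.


BDP = bandwidth * RTT
= 100 Mbps * 127 ms
= 100 * 1e6 * 127 / 1000 bits
= 12700000 bits
= 1587500 bytes
= 1550.293 KB
BDP = 12700000 bits (1587500 bytes)


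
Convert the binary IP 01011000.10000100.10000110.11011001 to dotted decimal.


01011000 = 88
10000100 = 132
10000110 = 134
11011001 = 217
IP: 88.132.134.217


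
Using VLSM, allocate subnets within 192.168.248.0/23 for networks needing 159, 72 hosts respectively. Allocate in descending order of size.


159 hosts -> /24 (254 usable): 192.168.248.0/24
72 hosts -> /25 (126 usable): 192.168.249.0/25
Allocation: 192.168.248.0/24 (159 hosts, 254 usable); 192.168.249.0/25 (72 hosts, 126 usable)


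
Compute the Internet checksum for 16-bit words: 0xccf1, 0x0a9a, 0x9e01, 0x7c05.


Sum all words (with carry folding):
+ 0xccf1 = 0xccf1
+ 0x0a9a = 0xd78b
+ 0x9e01 = 0x758d
+ 0x7c05 = 0xf192
One's complement: ~0xf192
Checksum = 0x0e6d


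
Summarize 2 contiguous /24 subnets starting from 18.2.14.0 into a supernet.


Original prefix: /24
Number of subnets: 2 = 2^1
New prefix = 24 - 1 = 23
Supernet: 18.2.14.0/23


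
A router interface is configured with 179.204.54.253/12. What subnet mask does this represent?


/12 means 12 network bits, 20 host bits
Binary: 11111111111100000000000000000000
Mask: 255.240.0.0


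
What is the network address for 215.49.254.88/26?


IP:   11010111.00110001.11111110.01011000
Mask: 11111111.11111111.11111111.11000000
AND operation:
Net:  11010111.00110001.11111110.01000000
Network: 215.49.254.64/26


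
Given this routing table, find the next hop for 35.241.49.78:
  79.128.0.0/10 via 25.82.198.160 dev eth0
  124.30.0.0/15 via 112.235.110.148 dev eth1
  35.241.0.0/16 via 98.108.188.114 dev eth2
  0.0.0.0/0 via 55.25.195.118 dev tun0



Longest prefix match for 35.241.49.78:
  /10 79.128.0.0: no
  /15 124.30.0.0: no
  /16 35.241.0.0: MATCH
  /0 0.0.0.0: MATCH
Selected: next-hop 98.108.188.114 via eth2 (matched /16)


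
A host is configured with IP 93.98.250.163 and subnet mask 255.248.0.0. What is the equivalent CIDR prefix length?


Binary: 11111111.11111000.00000000.00000000
Count leading 1s
Prefix: /13


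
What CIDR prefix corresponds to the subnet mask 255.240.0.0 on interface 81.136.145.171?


Binary: 11111111.11110000.00000000.00000000
Count leading 1s
Prefix: /12


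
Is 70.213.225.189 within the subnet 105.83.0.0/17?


Subnet network: 105.83.0.0
Test IP AND mask: 70.213.128.0
No, 70.213.225.189 is not in 105.83.0.0/17


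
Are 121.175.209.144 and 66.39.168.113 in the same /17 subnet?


Mask: 255.255.128.0
121.175.209.144 AND mask = 121.175.128.0
66.39.168.113 AND mask = 66.39.128.0
No, different subnets (121.175.128.0 vs 66.39.128.0)


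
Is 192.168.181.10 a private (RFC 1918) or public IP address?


RFC 1918 private ranges:
  10.0.0.0/8 (10.0.0.0 - 10.255.255.255)
  172.16.0.0/12 (172.16.0.0 - 172.31.255.255)
  192.168.0.0/16 (192.168.0.0 - 192.168.255.255)
Private (in 192.168.0.0/16)


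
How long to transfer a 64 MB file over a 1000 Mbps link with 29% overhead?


Effective throughput = 1000 * (1 - 29/100) = 710 Mbps
File size in Mb = 64 * 8 = 512 Mb
Time = 512 / 710
Time = 0.7211 seconds


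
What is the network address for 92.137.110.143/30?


IP:   01011100.10001001.01101110.10001111
Mask: 11111111.11111111.11111111.11111100
AND operation:
Net:  01011100.10001001.01101110.10001100
Network: 92.137.110.140/30


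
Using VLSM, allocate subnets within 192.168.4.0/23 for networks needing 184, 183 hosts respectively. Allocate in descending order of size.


184 hosts -> /24 (254 usable): 192.168.4.0/24
183 hosts -> /24 (254 usable): 192.168.5.0/24
Allocation: 192.168.4.0/24 (184 hosts, 254 usable); 192.168.5.0/24 (183 hosts, 254 usable)


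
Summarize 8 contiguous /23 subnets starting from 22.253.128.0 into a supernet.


Original prefix: /23
Number of subnets: 8 = 2^3
New prefix = 23 - 3 = 20
Supernet: 22.253.128.0/20


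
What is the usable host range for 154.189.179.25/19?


Network: 154.189.160.0
Broadcast: 154.189.191.255
First usable = network + 1
Last usable = broadcast - 1
Range: 154.189.160.1 to 154.189.191.254


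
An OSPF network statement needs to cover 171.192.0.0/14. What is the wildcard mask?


Subnet mask: 255.252.0.0
Wildcard = 255.255.255.255 - subnet mask
255 - 255 = 0
255 - 252 = 3
255 - 0 = 255
255 - 0 = 255
Wildcard: 0.3.255.255


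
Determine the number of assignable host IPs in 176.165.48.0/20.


Host bits = 32 - 20 = 12
Total addresses = 2^12 = 4096
Usable = total - 2 (network and broadcast)
Usable hosts: 4094


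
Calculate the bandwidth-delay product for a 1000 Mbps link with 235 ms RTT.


BDP = bandwidth * RTT
= 1000 Mbps * 235 ms
= 1000 * 1e6 * 235 / 1000 bits
= 235000000 bits
= 29375000 bytes
= 28686.5234 KB
BDP = 235000000 bits (29375000 bytes)


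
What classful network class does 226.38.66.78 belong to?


First octet: 226
Binary: 11100010
1110xxxx -> Class D (224-239)
Class D (multicast), default mask N/A


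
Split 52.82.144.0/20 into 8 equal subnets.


New prefix = 20 + 3 = 23
Each subnet has 512 addresses
  52.82.144.0/23
  52.82.146.0/23
  52.82.148.0/23
  52.82.150.0/23
  52.82.152.0/23
  52.82.154.0/23
  52.82.156.0/23
  52.82.158.0/23
Subnets: 52.82.144.0/23, 52.82.146.0/23, 52.82.148.0/23, 52.82.150.0/23, 52.82.152.0/23, 52.82.154.0/23, 52.82.156.0/23, 52.82.158.0/23


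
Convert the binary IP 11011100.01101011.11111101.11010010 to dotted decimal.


11011100 = 220
01101011 = 107
11111101 = 253
11010010 = 210
IP: 220.107.253.210


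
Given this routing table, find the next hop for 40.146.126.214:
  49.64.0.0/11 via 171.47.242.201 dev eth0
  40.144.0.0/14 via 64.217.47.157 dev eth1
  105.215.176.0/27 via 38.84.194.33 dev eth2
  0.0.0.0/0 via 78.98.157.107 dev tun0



Longest prefix match for 40.146.126.214:
  /11 49.64.0.0: no
  /14 40.144.0.0: MATCH
  /27 105.215.176.0: no
  /0 0.0.0.0: MATCH
Selected: next-hop 64.217.47.157 via eth1 (matched /14)


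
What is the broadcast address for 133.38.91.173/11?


Network: 133.32.0.0/11
Host bits = 21
Set all host bits to 1:
Broadcast: 133.63.255.255


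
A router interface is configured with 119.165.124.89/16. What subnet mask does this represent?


/16 means 16 network bits, 16 host bits
Binary: 11111111111111110000000000000000
Mask: 255.255.0.0


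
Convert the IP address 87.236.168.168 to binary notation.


87 = 01010111
236 = 11101100
168 = 10101000
168 = 10101000
Binary: 01010111.11101100.10101000.10101000


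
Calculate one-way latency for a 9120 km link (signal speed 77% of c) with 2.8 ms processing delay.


Speed = 0.77 * 3e5 km/s = 231000 km/s
Propagation delay = 9120 / 231000 = 0.0395 s = 39.4805 ms
Processing delay = 2.8 ms
Total one-way latency = 42.2805 ms


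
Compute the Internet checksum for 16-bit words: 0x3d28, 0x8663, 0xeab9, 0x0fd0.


Sum all words (with carry folding):
+ 0x3d28 = 0x3d28
+ 0x8663 = 0xc38b
+ 0xeab9 = 0xae45
+ 0x0fd0 = 0xbe15
One's complement: ~0xbe15
Checksum = 0x41ea


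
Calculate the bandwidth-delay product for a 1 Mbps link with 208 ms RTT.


BDP = bandwidth * RTT
= 1 Mbps * 208 ms
= 1 * 1e6 * 208 / 1000 bits
= 208000 bits
= 26000 bytes
= 25.3906 KB
BDP = 208000 bits (26000 bytes)


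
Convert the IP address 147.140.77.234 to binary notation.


147 = 10010011
140 = 10001100
77 = 01001101
234 = 11101010
Binary: 10010011.10001100.01001101.11101010


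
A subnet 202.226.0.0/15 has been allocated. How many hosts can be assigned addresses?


Host bits = 32 - 15 = 17
Total addresses = 2^17 = 131072
Usable = total - 2 (network and broadcast)
Usable hosts: 131070


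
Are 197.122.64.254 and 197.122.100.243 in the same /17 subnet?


Mask: 255.255.128.0
197.122.64.254 AND mask = 197.122.0.0
197.122.100.243 AND mask = 197.122.0.0
Yes, same subnet (197.122.0.0)


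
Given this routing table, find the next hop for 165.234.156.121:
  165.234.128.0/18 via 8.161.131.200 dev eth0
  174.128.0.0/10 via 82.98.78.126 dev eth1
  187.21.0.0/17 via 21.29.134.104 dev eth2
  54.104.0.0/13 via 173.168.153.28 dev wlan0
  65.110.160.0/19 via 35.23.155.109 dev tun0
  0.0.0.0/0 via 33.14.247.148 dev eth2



Longest prefix match for 165.234.156.121:
  /18 165.234.128.0: MATCH
  /10 174.128.0.0: no
  /17 187.21.0.0: no
  /13 54.104.0.0: no
  /19 65.110.160.0: no
  /0 0.0.0.0: MATCH
Selected: next-hop 8.161.131.200 via eth0 (matched /18)


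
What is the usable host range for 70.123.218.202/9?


Network: 70.0.0.0
Broadcast: 70.127.255.255
First usable = network + 1
Last usable = broadcast - 1
Range: 70.0.0.1 to 70.127.255.254


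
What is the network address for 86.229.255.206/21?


IP:   01010110.11100101.11111111.11001110
Mask: 11111111.11111111.11111000.00000000
AND operation:
Net:  01010110.11100101.11111000.00000000
Network: 86.229.248.0/21


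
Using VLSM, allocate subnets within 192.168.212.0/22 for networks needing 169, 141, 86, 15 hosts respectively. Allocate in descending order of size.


169 hosts -> /24 (254 usable): 192.168.212.0/24
141 hosts -> /24 (254 usable): 192.168.213.0/24
86 hosts -> /25 (126 usable): 192.168.214.0/25
15 hosts -> /27 (30 usable): 192.168.214.128/27
Allocation: 192.168.212.0/24 (169 hosts, 254 usable); 192.168.213.0/24 (141 hosts, 254 usable); 192.168.214.0/25 (86 hosts, 126 usable); 192.168.214.128/27 (15 hosts, 30 usable)


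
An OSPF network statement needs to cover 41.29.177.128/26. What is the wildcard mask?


Subnet mask: 255.255.255.192
Wildcard = 255.255.255.255 - subnet mask
255 - 255 = 0
255 - 255 = 0
255 - 255 = 0
255 - 192 = 63
Wildcard: 0.0.0.63


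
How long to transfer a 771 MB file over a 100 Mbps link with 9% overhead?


Effective throughput = 100 * (1 - 9/100) = 91 Mbps
File size in Mb = 771 * 8 = 6168 Mb
Time = 6168 / 91
Time = 67.7802 seconds


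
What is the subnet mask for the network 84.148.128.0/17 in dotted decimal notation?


/17 means 17 network bits, 15 host bits
Binary: 11111111111111111000000000000000
Mask: 255.255.128.0


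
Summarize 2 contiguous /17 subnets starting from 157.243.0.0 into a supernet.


Original prefix: /17
Number of subnets: 2 = 2^1
New prefix = 17 - 1 = 16
Supernet: 157.243.0.0/16


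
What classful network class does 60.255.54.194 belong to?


First octet: 60
Binary: 00111100
0xxxxxxx -> Class A (1-126)
Class A, default mask 255.0.0.0 (/8)


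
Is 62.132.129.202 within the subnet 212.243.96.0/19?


Subnet network: 212.243.96.0
Test IP AND mask: 62.132.128.0
No, 62.132.129.202 is not in 212.243.96.0/19


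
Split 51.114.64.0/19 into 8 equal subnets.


New prefix = 19 + 3 = 22
Each subnet has 1024 addresses
  51.114.64.0/22
  51.114.68.0/22
  51.114.72.0/22
  51.114.76.0/22
  51.114.80.0/22
  51.114.84.0/22
  51.114.88.0/22
  51.114.92.0/22
Subnets: 51.114.64.0/22, 51.114.68.0/22, 51.114.72.0/22, 51.114.76.0/22, 51.114.80.0/22, 51.114.84.0/22, 51.114.88.0/22, 51.114.92.0/22


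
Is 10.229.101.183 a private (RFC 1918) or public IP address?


RFC 1918 private ranges:
  10.0.0.0/8 (10.0.0.0 - 10.255.255.255)
  172.16.0.0/12 (172.16.0.0 - 172.31.255.255)
  192.168.0.0/16 (192.168.0.0 - 192.168.255.255)
Private (in 10.0.0.0/8)


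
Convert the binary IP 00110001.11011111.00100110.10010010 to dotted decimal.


00110001 = 49
11011111 = 223
00100110 = 38
10010010 = 146
IP: 49.223.38.146


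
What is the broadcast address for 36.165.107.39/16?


Network: 36.165.0.0/16
Host bits = 16
Set all host bits to 1:
Broadcast: 36.165.255.255


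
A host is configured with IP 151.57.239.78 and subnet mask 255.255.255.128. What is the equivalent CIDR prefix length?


Binary: 11111111.11111111.11111111.10000000
Count leading 1s
Prefix: /25


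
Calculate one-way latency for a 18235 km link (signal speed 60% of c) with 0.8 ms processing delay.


Speed = 0.6 * 3e5 km/s = 180000 km/s
Propagation delay = 18235 / 180000 = 0.1013 s = 101.3056 ms
Processing delay = 0.8 ms
Total one-way latency = 102.1056 ms


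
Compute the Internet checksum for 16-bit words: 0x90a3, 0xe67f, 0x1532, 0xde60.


Sum all words (with carry folding):
+ 0x90a3 = 0x90a3
+ 0xe67f = 0x7723
+ 0x1532 = 0x8c55
+ 0xde60 = 0x6ab6
One's complement: ~0x6ab6
Checksum = 0x9549


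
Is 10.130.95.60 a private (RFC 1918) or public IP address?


RFC 1918 private ranges:
  10.0.0.0/8 (10.0.0.0 - 10.255.255.255)
  172.16.0.0/12 (172.16.0.0 - 172.31.255.255)
  192.168.0.0/16 (192.168.0.0 - 192.168.255.255)
Private (in 10.0.0.0/8)


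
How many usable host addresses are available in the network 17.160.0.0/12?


Host bits = 32 - 12 = 20
Total addresses = 2^20 = 1048576
Usable = total - 2 (network and broadcast)
Usable hosts: 1048574


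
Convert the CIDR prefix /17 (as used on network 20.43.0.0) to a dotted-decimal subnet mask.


/17 means 17 network bits, 15 host bits
Binary: 11111111111111111000000000000000
Mask: 255.255.128.0


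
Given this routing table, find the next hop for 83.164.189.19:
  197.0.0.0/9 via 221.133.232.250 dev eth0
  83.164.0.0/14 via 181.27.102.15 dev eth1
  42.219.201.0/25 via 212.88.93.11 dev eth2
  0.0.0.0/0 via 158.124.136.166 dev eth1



Longest prefix match for 83.164.189.19:
  /9 197.0.0.0: no
  /14 83.164.0.0: MATCH
  /25 42.219.201.0: no
  /0 0.0.0.0: MATCH
Selected: next-hop 181.27.102.15 via eth1 (matched /14)


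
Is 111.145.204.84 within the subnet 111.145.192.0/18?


Subnet network: 111.145.192.0
Test IP AND mask: 111.145.192.0
Yes, 111.145.204.84 is in 111.145.192.0/18


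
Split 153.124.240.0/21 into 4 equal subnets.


New prefix = 21 + 2 = 23
Each subnet has 512 addresses
  153.124.240.0/23
  153.124.242.0/23
  153.124.244.0/23
  153.124.246.0/23
Subnets: 153.124.240.0/23, 153.124.242.0/23, 153.124.244.0/23, 153.124.246.0/23


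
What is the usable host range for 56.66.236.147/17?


Network: 56.66.128.0
Broadcast: 56.66.255.255
First usable = network + 1
Last usable = broadcast - 1
Range: 56.66.128.1 to 56.66.255.254


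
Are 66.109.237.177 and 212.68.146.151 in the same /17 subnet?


Mask: 255.255.128.0
66.109.237.177 AND mask = 66.109.128.0
212.68.146.151 AND mask = 212.68.128.0
No, different subnets (66.109.128.0 vs 212.68.128.0)


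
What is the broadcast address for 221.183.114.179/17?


Network: 221.183.0.0/17
Host bits = 15
Set all host bits to 1:
Broadcast: 221.183.127.255
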